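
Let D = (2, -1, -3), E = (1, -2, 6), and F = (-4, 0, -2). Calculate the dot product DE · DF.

DE = E − D = (-1, -1, 9)
DF = F − D = (-6, 1, 1)
DE · DF = (-1)·(-6) + (-1)·1 + 9·1 = 6 - 1 + 9 = 14

14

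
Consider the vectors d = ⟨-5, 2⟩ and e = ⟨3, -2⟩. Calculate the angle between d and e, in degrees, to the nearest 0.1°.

d · e = (-5)·3 + 2·(-2) = -15 - 4 = -19
|d|² = 25 + 4 = 29,  |d| = √29 ≈ 5.385165
|e|² = 9 + 4 = 13,  |e| = √13 ≈ 3.605551
cos θ = -19 / (5.385165 · 3.605551) ≈ -0.97855
θ = arccos(-0.97855) ≈ 168.1°

168.1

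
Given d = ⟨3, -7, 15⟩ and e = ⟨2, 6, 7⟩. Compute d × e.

(-139, 9, 32)

i: (-7)·7 - 15·6 = -49 - 90 = -139
j: 15·2 - 3·7 = 30 - 21 = 9
k: 3·6 - (-7)·2 = 18 - (-14) = 32
d × e = (-139, 9, 32)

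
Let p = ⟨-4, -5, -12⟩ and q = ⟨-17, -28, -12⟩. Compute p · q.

p · q = (-4)·(-17) + (-5)·(-28) + (-12)·(-12) = 68 + 140 + 144 = 352

352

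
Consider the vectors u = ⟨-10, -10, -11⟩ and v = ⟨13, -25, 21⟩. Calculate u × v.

i: (-10)·21 - (-11)·(-25) = -210 - 275 = -485
j: (-11)·13 - (-10)·21 = -143 - (-210) = 67
k: (-10)·(-25) - (-10)·13 = 250 - (-130) = 380
u × v = (-485, 67, 380)

(-485, 67, 380)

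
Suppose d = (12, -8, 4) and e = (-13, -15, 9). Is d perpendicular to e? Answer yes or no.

d · e = 12·(-13) + (-8)·(-15) + 4·9 = -156 + 120 + 36 = 0
Zero, so the vectors are orthogonal.

yes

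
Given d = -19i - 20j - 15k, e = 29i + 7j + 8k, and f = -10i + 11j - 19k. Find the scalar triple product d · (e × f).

e × f:
i: 7·(-19) - 8·11 = -133 - 88 = -221
j: 8·(-10) - 29·(-19) = -80 - (-551) = 471
k: 29·11 - 7·(-10) = 319 - (-70) = 389
e × f = (-221, 471, 389)
d · (e × f) = (-19)·(-221) + (-20)·471 + (-15)·389 = 4199 - 9420 - 5835 = -11056

-11056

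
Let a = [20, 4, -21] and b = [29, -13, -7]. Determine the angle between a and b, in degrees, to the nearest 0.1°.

a · b = 20·29 + 4·(-13) + (-21)·(-7) = 580 - 52 + 147 = 675
|a|² = 400 + 16 + 441 = 857,  |a| = √857 ≈ 29.274562
|b|² = 841 + 169 + 49 = 1059,  |b| = √1059 ≈ 32.542280
cos θ = 675 / (29.274562 · 32.542280) ≈ 0.70854
θ = arccos(0.70854) ≈ 44.9°

44.9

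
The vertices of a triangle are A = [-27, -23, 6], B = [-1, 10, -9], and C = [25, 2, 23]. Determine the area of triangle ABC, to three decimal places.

AB = (26, 33, -15),  AC = (52, 25, 17)
i: 33·17 - (-15)·25 = 561 - (-375) = 936
j: (-15)·52 - 26·17 = -780 - 442 = -1222
k: 26·25 - 33·52 = 650 - 1716 = -1066
AB × AC = (936, -1222, -1066)
|AB × AC| = √3505736 ≈ 1872.3611
area = ½ · 1872.3611 ≈ 936.181

936.181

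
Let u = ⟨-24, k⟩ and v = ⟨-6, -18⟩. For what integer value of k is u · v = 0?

u · v = (-24)·(-6) + k·(-18) = 144 - 18k
Set equal to 0: -18k = -144, so k = 8.

8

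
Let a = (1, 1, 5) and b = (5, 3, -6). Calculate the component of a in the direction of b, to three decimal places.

a · b = 1·5 + 1·3 + 5·(-6) = 5 + 3 - 30 = -22
|b| = √(25 + 9 + 36) = √70 ≈ 8.3666
comp_b a = -22 / √70 ≈ -2.630

-2.630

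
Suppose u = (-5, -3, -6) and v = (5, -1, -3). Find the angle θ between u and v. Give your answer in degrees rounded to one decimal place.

u · v = (-5)·5 + (-3)·(-1) + (-6)·(-3) = -25 + 3 + 18 = -4
|u|² = 25 + 9 + 36 = 70,  |u| = √70 ≈ 8.366600
|v|² = 25 + 1 + 9 = 35,  |v| = √35 ≈ 5.916080
cos θ = -4 / (8.366600 · 5.916080) ≈ -0.08081
θ = arccos(-0.08081) ≈ 94.6°

94.6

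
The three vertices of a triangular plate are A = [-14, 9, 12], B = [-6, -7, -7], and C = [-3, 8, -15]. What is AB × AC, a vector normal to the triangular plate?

(413, 7, 168)

AB = (8, -16, -19)
AC = (11, -1, -27)
i: (-16)·(-27) - (-19)·(-1) = 432 - 19 = 413
j: (-19)·11 - 8·(-27) = -209 - (-216) = 7
k: 8·(-1) - (-16)·11 = -8 - (-176) = 168
AB × AC = (413, 7, 168)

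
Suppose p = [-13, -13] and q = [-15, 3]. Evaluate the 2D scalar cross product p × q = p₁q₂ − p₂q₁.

(-13)·3 - (-13)·(-15) = -39 - 195 = -234

-234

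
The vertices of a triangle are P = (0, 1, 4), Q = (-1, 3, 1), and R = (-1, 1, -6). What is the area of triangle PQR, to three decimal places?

PQ = (-1, 2, -3),  PR = (-1, 0, -10)
i: 2·(-10) - (-3)·0 = -20 - 0 = -20
j: (-3)·(-1) - (-1)·(-10) = 3 - 10 = -7
k: (-1)·0 - 2·(-1) = 0 - (-2) = 2
PQ × PR = (-20, -7, 2)
|PQ × PR| = √453 ≈ 21.2838
area = ½ · 21.2838 ≈ 10.642

10.642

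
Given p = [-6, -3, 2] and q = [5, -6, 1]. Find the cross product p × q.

(9, 16, 51)

i: (-3)·1 - 2·(-6) = -3 - (-12) = 9
j: 2·5 - (-6)·1 = 10 - (-6) = 16
k: (-6)·(-6) - (-3)·5 = 36 - (-15) = 51
p × q = (9, 16, 51)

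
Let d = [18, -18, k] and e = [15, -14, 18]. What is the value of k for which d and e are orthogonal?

-29

d · e = 18·15 + (-18)·(-14) + k·18 = 522 + 18k
Set equal to 0: 18k = -522, so k = -29.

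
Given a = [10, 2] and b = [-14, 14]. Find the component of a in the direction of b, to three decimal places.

-5.657

a · b = 10·(-14) + 2·14 = -140 + 28 = -112
|b| = √(196 + 196) = √392 ≈ 19.7990
comp_b a = -112 / √392 ≈ -5.657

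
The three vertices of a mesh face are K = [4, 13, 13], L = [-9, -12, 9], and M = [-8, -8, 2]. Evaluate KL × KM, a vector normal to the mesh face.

KL = (-13, -25, -4)
KM = (-12, -21, -11)
i: (-25)·(-11) - (-4)·(-21) = 275 - 84 = 191
j: (-4)·(-12) - (-13)·(-11) = 48 - 143 = -95
k: (-13)·(-21) - (-25)·(-12) = 273 - 300 = -27
KL × KM = (191, -95, -27)

(191, -95, -27)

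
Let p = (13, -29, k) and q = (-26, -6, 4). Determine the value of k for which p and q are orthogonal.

41

p · q = 13·(-26) + (-29)·(-6) + k·4 = -164 + 4k
Set equal to 0: 4k = 164, so k = 41.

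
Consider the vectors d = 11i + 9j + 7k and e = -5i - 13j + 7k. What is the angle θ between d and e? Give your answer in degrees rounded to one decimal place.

d · e = 11·(-5) + 9·(-13) + 7·7 = -55 - 117 + 49 = -123
|d|² = 121 + 81 + 49 = 251,  |d| = √251 ≈ 15.842980
|e|² = 25 + 169 + 49 = 243,  |e| = √243 ≈ 15.588457
cos θ = -123 / (15.842980 · 15.588457) ≈ -0.49804
θ = arccos(-0.49804) ≈ 119.9°

119.9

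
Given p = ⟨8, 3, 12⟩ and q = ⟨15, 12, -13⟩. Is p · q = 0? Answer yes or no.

yes

p · q = 8·15 + 3·12 + 12·(-13) = 120 + 36 - 156 = 0
Zero, so the vectors are orthogonal.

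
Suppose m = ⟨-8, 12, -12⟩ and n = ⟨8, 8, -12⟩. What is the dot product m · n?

m · n = (-8)·8 + 12·8 + (-12)·(-12) = -64 + 96 + 144 = 176

176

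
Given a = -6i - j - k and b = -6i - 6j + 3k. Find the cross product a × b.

i: (-1)·3 - (-1)·(-6) = -3 - 6 = -9
j: (-1)·(-6) - (-6)·3 = 6 - (-18) = 24
k: (-6)·(-6) - (-1)·(-6) = 36 - 6 = 30
a × b = (-9, 24, 30)

(-9, 24, 30)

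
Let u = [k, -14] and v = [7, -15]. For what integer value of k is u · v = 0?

-30

u · v = k·7 + (-14)·(-15) = 210 + 7k
Set equal to 0: 7k = -210, so k = -30.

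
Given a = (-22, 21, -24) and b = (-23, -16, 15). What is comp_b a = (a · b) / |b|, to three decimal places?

-5.979

a · b = (-22)·(-23) + 21·(-16) + (-24)·15 = 506 - 336 - 360 = -190
|b| = √(529 + 256 + 225) = √1010 ≈ 31.7805
comp_b a = -190 / √1010 ≈ -5.979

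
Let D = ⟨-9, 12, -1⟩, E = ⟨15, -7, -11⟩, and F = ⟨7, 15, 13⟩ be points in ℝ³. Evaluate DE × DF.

DE = (24, -19, -10)
DF = (16, 3, 14)
i: (-19)·14 - (-10)·3 = -266 - (-30) = -236
j: (-10)·16 - 24·14 = -160 - 336 = -496
k: 24·3 - (-19)·16 = 72 - (-304) = 376
DE × DF = (-236, -496, 376)

(-236, -496, 376)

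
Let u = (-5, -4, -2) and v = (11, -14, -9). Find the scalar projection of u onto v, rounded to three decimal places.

0.952

u · v = (-5)·11 + (-4)·(-14) + (-2)·(-9) = -55 + 56 + 18 = 19
|v| = √(121 + 196 + 81) = √398 ≈ 19.9499
comp_v u = 19 / √398 ≈ 0.952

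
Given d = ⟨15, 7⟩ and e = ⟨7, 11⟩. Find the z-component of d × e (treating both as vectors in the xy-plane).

116

15·11 - 7·7 = 165 - 49 = 116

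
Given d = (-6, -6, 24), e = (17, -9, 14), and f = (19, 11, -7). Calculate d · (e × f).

6828

e × f:
i: (-9)·(-7) - 14·11 = 63 - 154 = -91
j: 14·19 - 17·(-7) = 266 - (-119) = 385
k: 17·11 - (-9)·19 = 187 - (-171) = 358
e × f = (-91, 385, 358)
d · (e × f) = (-6)·(-91) + (-6)·385 + 24·358 = 546 - 2310 + 8592 = 6828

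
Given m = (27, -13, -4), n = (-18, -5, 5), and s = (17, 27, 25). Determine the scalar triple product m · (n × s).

n × s:
i: (-5)·25 - 5·27 = -125 - 135 = -260
j: 5·17 - (-18)·25 = 85 - (-450) = 535
k: (-18)·27 - (-5)·17 = -486 - (-85) = -401
n × s = (-260, 535, -401)
m · (n × s) = 27·(-260) + (-13)·535 + (-4)·(-401) = -7020 - 6955 + 1604 = -12371

-12371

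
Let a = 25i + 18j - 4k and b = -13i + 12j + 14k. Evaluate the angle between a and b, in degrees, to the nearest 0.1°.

103.6

a · b = 25·(-13) + 18·12 + (-4)·14 = -325 + 216 - 56 = -165
|a|² = 625 + 324 + 16 = 965,  |a| = √965 ≈ 31.064449
|b|² = 169 + 144 + 196 = 509,  |b| = √509 ≈ 22.561028
cos θ = -165 / (31.064449 · 22.561028) ≈ -0.23543
θ = arccos(-0.23543) ≈ 103.6°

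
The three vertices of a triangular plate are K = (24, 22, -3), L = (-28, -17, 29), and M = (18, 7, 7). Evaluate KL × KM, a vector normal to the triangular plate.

KL = (-52, -39, 32)
KM = (-6, -15, 10)
i: (-39)·10 - 32·(-15) = -390 - (-480) = 90
j: 32·(-6) - (-52)·10 = -192 - (-520) = 328
k: (-52)·(-15) - (-39)·(-6) = 780 - 234 = 546
KL × KM = (90, 328, 546)

(90, 328, 546)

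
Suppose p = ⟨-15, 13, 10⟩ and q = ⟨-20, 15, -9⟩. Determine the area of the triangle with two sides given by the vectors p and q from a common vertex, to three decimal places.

214.906

i: 13·(-9) - 10·15 = -117 - 150 = -267
j: 10·(-20) - (-15)·(-9) = -200 - 135 = -335
k: (-15)·15 - 13·(-20) = -225 - (-260) = 35
p × q = (-267, -335, 35)
|p × q| = √((-267)² + (-335)² + 35²) = √184739 ≈ 429.8127
area = ½ · 429.8127 ≈ 214.906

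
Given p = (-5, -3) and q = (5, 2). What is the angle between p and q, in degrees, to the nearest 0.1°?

p · q = (-5)·5 + (-3)·2 = -25 - 6 = -31
|p|² = 25 + 9 = 34,  |p| = √34 ≈ 5.830952
|q|² = 25 + 4 = 29,  |q| = √29 ≈ 5.385165
cos θ = -31 / (5.830952 · 5.385165) ≈ -0.98724
θ = arccos(-0.98724) ≈ 170.8°

170.8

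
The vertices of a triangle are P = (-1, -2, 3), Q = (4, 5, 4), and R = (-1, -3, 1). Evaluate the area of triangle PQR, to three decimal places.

8.573

PQ = (5, 7, 1),  PR = (0, -1, -2)
i: 7·(-2) - 1·(-1) = -14 - (-1) = -13
j: 1·0 - 5·(-2) = 0 - (-10) = 10
k: 5·(-1) - 7·0 = -5 - 0 = -5
PQ × PR = (-13, 10, -5)
|PQ × PR| = √294 ≈ 17.1464
area = ½ · 17.1464 ≈ 8.573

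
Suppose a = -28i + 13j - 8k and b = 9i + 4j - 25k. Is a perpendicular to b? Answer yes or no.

yes

a · b = (-28)·9 + 13·4 + (-8)·(-25) = -252 + 52 + 200 = 0
Zero, so the vectors are orthogonal.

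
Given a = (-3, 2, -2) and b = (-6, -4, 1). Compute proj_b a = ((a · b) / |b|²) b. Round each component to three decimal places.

a · b = (-3)·(-6) + 2·(-4) + (-2)·1 = 18 - 8 - 2 = 8
|b|² = 36 + 16 + 1 = 53
proj_b a = (8/53) · (-6, -4, 1) ≈ (-0.906, -0.604, 0.151)

(-0.906, -0.604, 0.151)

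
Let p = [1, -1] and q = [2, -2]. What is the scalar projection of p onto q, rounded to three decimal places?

1.414

p · q = 1·2 + (-1)·(-2) = 2 + 2 = 4
|q| = √(4 + 4) = √8 ≈ 2.8284
comp_q p = 4 / √8 ≈ 1.414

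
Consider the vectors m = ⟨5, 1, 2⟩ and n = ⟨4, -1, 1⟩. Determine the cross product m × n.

(3, 3, -9)

i: 1·1 - 2·(-1) = 1 - (-2) = 3
j: 2·4 - 5·1 = 8 - 5 = 3
k: 5·(-1) - 1·4 = -5 - 4 = -9
m × n = (3, 3, -9)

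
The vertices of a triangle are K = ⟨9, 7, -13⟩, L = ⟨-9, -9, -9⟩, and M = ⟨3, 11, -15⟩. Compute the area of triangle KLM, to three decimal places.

KL = (-18, -16, 4),  KM = (-6, 4, -2)
i: (-16)·(-2) - 4·4 = 32 - 16 = 16
j: 4·(-6) - (-18)·(-2) = -24 - 36 = -60
k: (-18)·4 - (-16)·(-6) = -72 - 96 = -168
KL × KM = (16, -60, -168)
|KL × KM| = √32080 ≈ 179.1089
area = ½ · 179.1089 ≈ 89.554

89.554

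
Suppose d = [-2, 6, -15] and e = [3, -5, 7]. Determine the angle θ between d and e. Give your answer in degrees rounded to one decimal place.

161.9

d · e = (-2)·3 + 6·(-5) + (-15)·7 = -6 - 30 - 105 = -141
|d|² = 4 + 36 + 225 = 265,  |d| = √265 ≈ 16.278821
|e|² = 9 + 25 + 49 = 83,  |e| = √83 ≈ 9.110434
cos θ = -141 / (16.278821 · 9.110434) ≈ -0.95073
θ = arccos(-0.95073) ≈ 161.9°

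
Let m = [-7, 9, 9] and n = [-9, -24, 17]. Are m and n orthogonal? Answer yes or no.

yes

m · n = (-7)·(-9) + 9·(-24) + 9·17 = 63 - 216 + 153 = 0
Zero, so the vectors are orthogonal.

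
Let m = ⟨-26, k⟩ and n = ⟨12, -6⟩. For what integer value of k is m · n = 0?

-52

m · n = (-26)·12 + k·(-6) = -312 - 6k
Set equal to 0: -6k = 312, so k = -52.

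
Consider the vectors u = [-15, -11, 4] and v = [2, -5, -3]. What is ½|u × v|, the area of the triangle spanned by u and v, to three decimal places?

58.282

i: (-11)·(-3) - 4·(-5) = 33 - (-20) = 53
j: 4·2 - (-15)·(-3) = 8 - 45 = -37
k: (-15)·(-5) - (-11)·2 = 75 - (-22) = 97
u × v = (53, -37, 97)
|u × v| = √(53² + (-37)² + 97²) = √13587 ≈ 116.5633
area = ½ · 116.5633 ≈ 58.282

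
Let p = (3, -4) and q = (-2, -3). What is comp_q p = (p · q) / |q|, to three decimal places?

1.664

p · q = 3·(-2) + (-4)·(-3) = -6 + 12 = 6
|q| = √(4 + 9) = √13 ≈ 3.6056
comp_q p = 6 / √13 ≈ 1.664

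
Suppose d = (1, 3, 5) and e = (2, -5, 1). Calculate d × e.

i: 3·1 - 5·(-5) = 3 - (-25) = 28
j: 5·2 - 1·1 = 10 - 1 = 9
k: 1·(-5) - 3·2 = -5 - 6 = -11
d × e = (28, 9, -11)

(28, 9, -11)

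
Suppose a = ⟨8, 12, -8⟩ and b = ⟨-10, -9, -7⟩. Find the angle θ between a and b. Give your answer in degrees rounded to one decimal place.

a · b = 8·(-10) + 12·(-9) + (-8)·(-7) = -80 - 108 + 56 = -132
|a|² = 64 + 144 + 64 = 272,  |a| = √272 ≈ 16.492423
|b|² = 100 + 81 + 49 = 230,  |b| = √230 ≈ 15.165751
cos θ = -132 / (16.492423 · 15.165751) ≈ -0.52775
θ = arccos(-0.52775) ≈ 121.9°

121.9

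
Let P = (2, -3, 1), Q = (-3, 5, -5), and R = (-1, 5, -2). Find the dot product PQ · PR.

97

PQ = Q − P = (-5, 8, -6)
PR = R − P = (-3, 8, -3)
PQ · PR = (-5)·(-3) + 8·8 + (-6)·(-3) = 15 + 64 + 18 = 97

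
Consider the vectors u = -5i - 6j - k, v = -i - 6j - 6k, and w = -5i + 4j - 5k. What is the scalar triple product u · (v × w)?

-386

v × w:
i: (-6)·(-5) - (-6)·4 = 30 - (-24) = 54
j: (-6)·(-5) - (-1)·(-5) = 30 - 5 = 25
k: (-1)·4 - (-6)·(-5) = -4 - 30 = -34
v × w = (54, 25, -34)
u · (v × w) = (-5)·54 + (-6)·25 + (-1)·(-34) = -270 - 150 + 34 = -386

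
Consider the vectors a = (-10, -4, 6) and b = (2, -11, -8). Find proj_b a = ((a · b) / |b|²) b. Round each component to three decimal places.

a · b = (-10)·2 + (-4)·(-11) + 6·(-8) = -20 + 44 - 48 = -24
|b|² = 4 + 121 + 64 = 189
proj_b a = (-24/189) · (2, -11, -8) ≈ (-0.254, 1.397, 1.016)

(-0.254, 1.397, 1.016)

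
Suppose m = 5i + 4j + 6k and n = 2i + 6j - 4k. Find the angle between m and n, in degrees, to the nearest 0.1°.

81.2

m · n = 5·2 + 4·6 + 6·(-4) = 10 + 24 - 24 = 10
|m|² = 25 + 16 + 36 = 77,  |m| = √77 ≈ 8.774964
|n|² = 4 + 36 + 16 = 56,  |n| = √56 ≈ 7.483315
cos θ = 10 / (8.774964 · 7.483315) ≈ 0.15229
θ = arccos(0.15229) ≈ 81.2°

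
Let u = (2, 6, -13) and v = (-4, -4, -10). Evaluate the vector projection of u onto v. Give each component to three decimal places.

u · v = 2·(-4) + 6·(-4) + (-13)·(-10) = -8 - 24 + 130 = 98
|v|² = 16 + 16 + 100 = 132
proj_v u = (98/132) · (-4, -4, -10) ≈ (-2.970, -2.970, -7.424)

(-2.970, -2.970, -7.424)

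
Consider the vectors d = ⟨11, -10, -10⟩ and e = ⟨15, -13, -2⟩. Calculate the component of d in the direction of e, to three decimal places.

d · e = 11·15 + (-10)·(-13) + (-10)·(-2) = 165 + 130 + 20 = 315
|e| = √(225 + 169 + 4) = √398 ≈ 19.9499
comp_e d = 315 / √398 ≈ 15.790

15.790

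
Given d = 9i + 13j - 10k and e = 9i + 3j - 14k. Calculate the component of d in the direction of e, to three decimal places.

15.374

d · e = 9·9 + 13·3 + (-10)·(-14) = 81 + 39 + 140 = 260
|e| = √(81 + 9 + 196) = √286 ≈ 16.9115
comp_e d = 260 / √286 ≈ 15.374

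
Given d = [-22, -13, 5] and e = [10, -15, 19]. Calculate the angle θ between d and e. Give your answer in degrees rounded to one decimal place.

d · e = (-22)·10 + (-13)·(-15) + 5·19 = -220 + 195 + 95 = 70
|d|² = 484 + 169 + 25 = 678,  |d| = √678 ≈ 26.038433
|e|² = 100 + 225 + 361 = 686,  |e| = √686 ≈ 26.191602
cos θ = 70 / (26.038433 · 26.191602) ≈ 0.10264
θ = arccos(0.10264) ≈ 84.1°

84.1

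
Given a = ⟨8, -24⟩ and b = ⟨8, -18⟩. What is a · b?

a · b = 8·8 + (-24)·(-18) = 64 + 432 = 496

496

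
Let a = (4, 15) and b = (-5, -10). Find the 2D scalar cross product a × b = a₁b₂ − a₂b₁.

35

4·(-10) - 15·(-5) = -40 - (-75) = 35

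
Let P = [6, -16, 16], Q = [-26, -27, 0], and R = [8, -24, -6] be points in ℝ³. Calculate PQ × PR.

(114, -736, 278)

PQ = (-32, -11, -16)
PR = (2, -8, -22)
i: (-11)·(-22) - (-16)·(-8) = 242 - 128 = 114
j: (-16)·2 - (-32)·(-22) = -32 - 704 = -736
k: (-32)·(-8) - (-11)·2 = 256 - (-22) = 278
PQ × PR = (114, -736, 278)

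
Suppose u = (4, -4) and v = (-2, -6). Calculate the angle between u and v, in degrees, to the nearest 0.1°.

63.4

u · v = 4·(-2) + (-4)·(-6) = -8 + 24 = 16
|u|² = 16 + 16 = 32,  |u| = √32 ≈ 5.656854
|v|² = 4 + 36 = 40,  |v| = √40 ≈ 6.324555
cos θ = 16 / (5.656854 · 6.324555) ≈ 0.44721
θ = arccos(0.44721) ≈ 63.4°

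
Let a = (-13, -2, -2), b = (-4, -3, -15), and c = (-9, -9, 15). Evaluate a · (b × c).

1932

b × c:
i: (-3)·15 - (-15)·(-9) = -45 - 135 = -180
j: (-15)·(-9) - (-4)·15 = 135 - (-60) = 195
k: (-4)·(-9) - (-3)·(-9) = 36 - 27 = 9
b × c = (-180, 195, 9)
a · (b × c) = (-13)·(-180) + (-2)·195 + (-2)·9 = 2340 - 390 - 18 = 1932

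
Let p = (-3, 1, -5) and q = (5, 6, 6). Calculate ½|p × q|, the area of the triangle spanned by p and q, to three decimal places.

21.645

i: 1·6 - (-5)·6 = 6 - (-30) = 36
j: (-5)·5 - (-3)·6 = -25 - (-18) = -7
k: (-3)·6 - 1·5 = -18 - 5 = -23
p × q = (36, -7, -23)
|p × q| = √(36² + (-7)² + (-23)²) = √1874 ≈ 43.2897
area = ½ · 43.2897 ≈ 21.645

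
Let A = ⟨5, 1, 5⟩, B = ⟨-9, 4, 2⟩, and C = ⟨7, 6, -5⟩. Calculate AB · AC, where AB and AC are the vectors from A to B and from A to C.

AB = B − A = (-14, 3, -3)
AC = C − A = (2, 5, -10)
AB · AC = (-14)·2 + 3·5 + (-3)·(-10) = -28 + 15 + 30 = 17

17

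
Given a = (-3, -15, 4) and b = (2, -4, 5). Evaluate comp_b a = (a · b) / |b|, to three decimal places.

11.031

a · b = (-3)·2 + (-15)·(-4) + 4·5 = -6 + 60 + 20 = 74
|b| = √(4 + 16 + 25) = √45 ≈ 6.7082
comp_b a = 74 / √45 ≈ 11.031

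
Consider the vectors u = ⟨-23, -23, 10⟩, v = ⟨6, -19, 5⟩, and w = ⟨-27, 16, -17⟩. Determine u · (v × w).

v × w:
i: (-19)·(-17) - 5·16 = 323 - 80 = 243
j: 5·(-27) - 6·(-17) = -135 - (-102) = -33
k: 6·16 - (-19)·(-27) = 96 - 513 = -417
v × w = (243, -33, -417)
u · (v × w) = (-23)·243 + (-23)·(-33) + 10·(-417) = -5589 + 759 - 4170 = -9000

-9000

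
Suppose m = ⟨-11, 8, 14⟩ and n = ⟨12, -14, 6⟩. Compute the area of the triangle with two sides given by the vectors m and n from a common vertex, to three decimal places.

171.505

i: 8·6 - 14·(-14) = 48 - (-196) = 244
j: 14·12 - (-11)·6 = 168 - (-66) = 234
k: (-11)·(-14) - 8·12 = 154 - 96 = 58
m × n = (244, 234, 58)
|m × n| = √(244² + 234² + 58²) = √117656 ≈ 343.0102
area = ½ · 343.0102 ≈ 171.505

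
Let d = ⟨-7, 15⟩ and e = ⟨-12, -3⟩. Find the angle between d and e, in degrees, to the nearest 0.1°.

d · e = (-7)·(-12) + 15·(-3) = 84 - 45 = 39
|d|² = 49 + 225 = 274,  |d| = √274 ≈ 16.552945
|e|² = 144 + 9 = 153,  |e| = √153 ≈ 12.369317
cos θ = 39 / (16.552945 · 12.369317) ≈ 0.19048
θ = arccos(0.19048) ≈ 79.0°

79.0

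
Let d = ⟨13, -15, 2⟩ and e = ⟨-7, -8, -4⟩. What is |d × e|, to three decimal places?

i: (-15)·(-4) - 2·(-8) = 60 - (-16) = 76
j: 2·(-7) - 13·(-4) = -14 - (-52) = 38
k: 13·(-8) - (-15)·(-7) = -104 - 105 = -209
d × e = (76, 38, -209)
|d × e| = √(76² + 38² + (-209)²) = √50901 ≈ 225.6125

225.612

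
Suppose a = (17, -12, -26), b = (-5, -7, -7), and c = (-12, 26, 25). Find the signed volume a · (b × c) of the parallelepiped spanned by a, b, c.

b × c:
i: (-7)·25 - (-7)·26 = -175 - (-182) = 7
j: (-7)·(-12) - (-5)·25 = 84 - (-125) = 209
k: (-5)·26 - (-7)·(-12) = -130 - 84 = -214
b × c = (7, 209, -214)
a · (b × c) = 17·7 + (-12)·209 + (-26)·(-214) = 119 - 2508 + 5564 = 3175

3175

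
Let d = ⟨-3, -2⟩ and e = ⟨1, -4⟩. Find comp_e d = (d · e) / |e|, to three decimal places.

d · e = (-3)·1 + (-2)·(-4) = -3 + 8 = 5
|e| = √(1 + 16) = √17 ≈ 4.1231
comp_e d = 5 / √17 ≈ 1.213

1.213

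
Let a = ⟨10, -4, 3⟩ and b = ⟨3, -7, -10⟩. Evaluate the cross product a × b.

(61, 109, -58)

i: (-4)·(-10) - 3·(-7) = 40 - (-21) = 61
j: 3·3 - 10·(-10) = 9 - (-100) = 109
k: 10·(-7) - (-4)·3 = -70 - (-12) = -58
a × b = (61, 109, -58)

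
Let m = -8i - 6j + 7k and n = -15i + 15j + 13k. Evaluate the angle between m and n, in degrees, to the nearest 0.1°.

m · n = (-8)·(-15) + (-6)·15 + 7·13 = 120 - 90 + 91 = 121
|m|² = 64 + 36 + 49 = 149,  |m| = √149 ≈ 12.206556
|n|² = 225 + 225 + 169 = 619,  |n| = √619 ≈ 24.879711
cos θ = 121 / (12.206556 · 24.879711) ≈ 0.39843
θ = arccos(0.39843) ≈ 66.5°

66.5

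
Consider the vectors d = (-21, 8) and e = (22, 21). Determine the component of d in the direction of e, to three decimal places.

-9.667

d · e = (-21)·22 + 8·21 = -462 + 168 = -294
|e| = √(484 + 441) = √925 ≈ 30.4138
comp_e d = -294 / √925 ≈ -9.667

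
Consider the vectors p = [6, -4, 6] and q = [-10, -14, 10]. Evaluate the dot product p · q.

p · q = 6·(-10) + (-4)·(-14) + 6·10 = -60 + 56 + 60 = 56

56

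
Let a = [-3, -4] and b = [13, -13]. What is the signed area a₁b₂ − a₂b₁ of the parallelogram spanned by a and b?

(-3)·(-13) - (-4)·13 = 39 - (-52) = 91

91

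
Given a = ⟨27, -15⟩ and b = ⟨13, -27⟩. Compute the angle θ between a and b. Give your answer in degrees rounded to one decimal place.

a · b = 27·13 + (-15)·(-27) = 351 + 405 = 756
|a|² = 729 + 225 = 954,  |a| = √954 ≈ 30.886890
|b|² = 169 + 729 = 898,  |b| = √898 ≈ 29.966648
cos θ = 756 / (30.886890 · 29.966648) ≈ 0.81679
θ = arccos(0.81679) ≈ 35.2°

35.2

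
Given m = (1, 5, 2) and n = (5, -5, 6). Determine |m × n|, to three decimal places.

50.160

i: 5·6 - 2·(-5) = 30 - (-10) = 40
j: 2·5 - 1·6 = 10 - 6 = 4
k: 1·(-5) - 5·5 = -5 - 25 = -30
m × n = (40, 4, -30)
|m × n| = √(40² + 4² + (-30)²) = √2516 ≈ 50.1597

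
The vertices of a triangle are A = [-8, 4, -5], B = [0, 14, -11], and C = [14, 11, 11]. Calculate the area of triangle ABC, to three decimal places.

AB = (8, 10, -6),  AC = (22, 7, 16)
i: 10·16 - (-6)·7 = 160 - (-42) = 202
j: (-6)·22 - 8·16 = -132 - 128 = -260
k: 8·7 - 10·22 = 56 - 220 = -164
AB × AC = (202, -260, -164)
|AB × AC| = √135300 ≈ 367.8315
area = ½ · 367.8315 ≈ 183.916

183.916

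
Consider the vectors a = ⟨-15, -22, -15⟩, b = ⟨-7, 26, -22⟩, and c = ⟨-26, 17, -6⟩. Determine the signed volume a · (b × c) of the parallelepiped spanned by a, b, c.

b × c:
i: 26·(-6) - (-22)·17 = -156 - (-374) = 218
j: (-22)·(-26) - (-7)·(-6) = 572 - 42 = 530
k: (-7)·17 - 26·(-26) = -119 - (-676) = 557
b × c = (218, 530, 557)
a · (b × c) = (-15)·218 + (-22)·530 + (-15)·557 = -3270 - 11660 - 8355 = -23285

-23285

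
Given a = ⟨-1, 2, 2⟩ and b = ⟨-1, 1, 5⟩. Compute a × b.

i: 2·5 - 2·1 = 10 - 2 = 8
j: 2·(-1) - (-1)·5 = -2 - (-5) = 3
k: (-1)·1 - 2·(-1) = -1 - (-2) = 1
a × b = (8, 3, 1)

(8, 3, 1)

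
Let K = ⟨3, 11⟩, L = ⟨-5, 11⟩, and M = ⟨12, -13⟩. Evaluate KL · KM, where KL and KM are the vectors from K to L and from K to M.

KL = L − K = (-8, 0)
KM = M − K = (9, -24)
KL · KM = (-8)·9 + 0·(-24) = -72 + 0 = -72

-72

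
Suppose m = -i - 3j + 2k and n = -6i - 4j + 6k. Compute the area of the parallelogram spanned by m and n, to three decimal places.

18.221

i: (-3)·6 - 2·(-4) = -18 - (-8) = -10
j: 2·(-6) - (-1)·6 = -12 - (-6) = -6
k: (-1)·(-4) - (-3)·(-6) = 4 - 18 = -14
m × n = (-10, -6, -14)
|m × n| = √((-10)² + (-6)² + (-14)²) = √332 ≈ 18.2209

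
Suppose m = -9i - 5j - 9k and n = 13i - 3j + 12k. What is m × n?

i: (-5)·12 - (-9)·(-3) = -60 - 27 = -87
j: (-9)·13 - (-9)·12 = -117 - (-108) = -9
k: (-9)·(-3) - (-5)·13 = 27 - (-65) = 92
m × n = (-87, -9, 92)

(-87, -9, 92)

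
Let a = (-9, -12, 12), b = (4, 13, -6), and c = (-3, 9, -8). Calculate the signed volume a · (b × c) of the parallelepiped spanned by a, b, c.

750

b × c:
i: 13·(-8) - (-6)·9 = -104 - (-54) = -50
j: (-6)·(-3) - 4·(-8) = 18 - (-32) = 50
k: 4·9 - 13·(-3) = 36 - (-39) = 75
b × c = (-50, 50, 75)
a · (b × c) = (-9)·(-50) + (-12)·50 + 12·75 = 450 - 600 + 900 = 750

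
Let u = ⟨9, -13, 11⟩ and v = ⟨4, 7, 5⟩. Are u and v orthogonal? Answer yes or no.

yes

u · v = 9·4 + (-13)·7 + 11·5 = 36 - 91 + 55 = 0
Zero, so the vectors are orthogonal.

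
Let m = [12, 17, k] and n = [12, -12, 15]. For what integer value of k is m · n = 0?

m · n = 12·12 + 17·(-12) + k·15 = -60 + 15k
Set equal to 0: 15k = 60, so k = 4.

4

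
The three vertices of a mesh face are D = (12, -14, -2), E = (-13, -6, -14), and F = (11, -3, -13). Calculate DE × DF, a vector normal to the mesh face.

DE = (-25, 8, -12)
DF = (-1, 11, -11)
i: 8·(-11) - (-12)·11 = -88 - (-132) = 44
j: (-12)·(-1) - (-25)·(-11) = 12 - 275 = -263
k: (-25)·11 - 8·(-1) = -275 - (-8) = -267
DE × DF = (44, -263, -267)

(44, -263, -267)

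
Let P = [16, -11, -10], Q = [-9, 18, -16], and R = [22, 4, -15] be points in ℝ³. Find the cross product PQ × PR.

(-55, -161, -549)

PQ = (-25, 29, -6)
PR = (6, 15, -5)
i: 29·(-5) - (-6)·15 = -145 - (-90) = -55
j: (-6)·6 - (-25)·(-5) = -36 - 125 = -161
k: (-25)·15 - 29·6 = -375 - 174 = -549
PQ × PR = (-55, -161, -549)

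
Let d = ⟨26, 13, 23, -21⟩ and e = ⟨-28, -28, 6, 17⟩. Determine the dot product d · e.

d · e = 26·(-28) + 13·(-28) + 23·6 + (-21)·17 = -728 - 364 + 138 - 357 = -1311

-1311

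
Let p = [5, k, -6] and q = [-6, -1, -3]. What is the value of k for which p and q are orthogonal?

-12

p · q = 5·(-6) + k·(-1) + (-6)·(-3) = -12 - 1k
Set equal to 0: -1k = 12, so k = -12.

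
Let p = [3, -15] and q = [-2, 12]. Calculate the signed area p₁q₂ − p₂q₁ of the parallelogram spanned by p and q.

3·12 - (-15)·(-2) = 36 - 30 = 6

6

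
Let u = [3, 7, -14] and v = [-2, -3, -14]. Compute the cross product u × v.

i: 7·(-14) - (-14)·(-3) = -98 - 42 = -140
j: (-14)·(-2) - 3·(-14) = 28 - (-42) = 70
k: 3·(-3) - 7·(-2) = -9 - (-14) = 5
u × v = (-140, 70, 5)

(-140, 70, 5)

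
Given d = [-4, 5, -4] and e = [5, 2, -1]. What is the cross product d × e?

i: 5·(-1) - (-4)·2 = -5 - (-8) = 3
j: (-4)·5 - (-4)·(-1) = -20 - 4 = -24
k: (-4)·2 - 5·5 = -8 - 25 = -33
d × e = (3, -24, -33)

(3, -24, -33)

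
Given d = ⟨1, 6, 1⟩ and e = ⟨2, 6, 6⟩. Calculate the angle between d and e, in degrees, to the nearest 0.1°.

35.0

d · e = 1·2 + 6·6 + 1·6 = 2 + 36 + 6 = 44
|d|² = 1 + 36 + 1 = 38,  |d| = √38 ≈ 6.164414
|e|² = 4 + 36 + 36 = 76,  |e| = √76 ≈ 8.717798
cos θ = 44 / (6.164414 · 8.717798) ≈ 0.81876
θ = arccos(0.81876) ≈ 35.0°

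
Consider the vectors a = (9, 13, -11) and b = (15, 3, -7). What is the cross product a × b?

i: 13·(-7) - (-11)·3 = -91 - (-33) = -58
j: (-11)·15 - 9·(-7) = -165 - (-63) = -102
k: 9·3 - 13·15 = 27 - 195 = -168
a × b = (-58, -102, -168)

(-58, -102, -168)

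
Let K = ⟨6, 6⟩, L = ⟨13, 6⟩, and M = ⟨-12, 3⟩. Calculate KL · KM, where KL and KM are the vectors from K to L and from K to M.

KL = L − K = (7, 0)
KM = M − K = (-18, -3)
KL · KM = 7·(-18) + 0·(-3) = -126 + 0 = -126

-126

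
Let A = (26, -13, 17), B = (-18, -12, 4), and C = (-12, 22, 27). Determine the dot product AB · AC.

AB = B − A = (-44, 1, -13)
AC = C − A = (-38, 35, 10)
AB · AC = (-44)·(-38) + 1·35 + (-13)·10 = 1672 + 35 - 130 = 1577

1577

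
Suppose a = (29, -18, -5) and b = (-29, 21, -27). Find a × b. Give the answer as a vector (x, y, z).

(591, 928, 87)

i: (-18)·(-27) - (-5)·21 = 486 - (-105) = 591
j: (-5)·(-29) - 29·(-27) = 145 - (-783) = 928
k: 29·21 - (-18)·(-29) = 609 - 522 = 87
a × b = (591, 928, 87)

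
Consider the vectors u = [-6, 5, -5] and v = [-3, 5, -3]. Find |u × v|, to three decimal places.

i: 5·(-3) - (-5)·5 = -15 - (-25) = 10
j: (-5)·(-3) - (-6)·(-3) = 15 - 18 = -3
k: (-6)·5 - 5·(-3) = -30 - (-15) = -15
u × v = (10, -3, -15)
|u × v| = √(10² + (-3)² + (-15)²) = √334 ≈ 18.2757

18.276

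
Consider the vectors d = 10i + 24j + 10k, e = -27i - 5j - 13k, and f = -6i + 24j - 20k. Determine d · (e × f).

e × f:
i: (-5)·(-20) - (-13)·24 = 100 - (-312) = 412
j: (-13)·(-6) - (-27)·(-20) = 78 - 540 = -462
k: (-27)·24 - (-5)·(-6) = -648 - 30 = -678
e × f = (412, -462, -678)
d · (e × f) = 10·412 + 24·(-462) + 10·(-678) = 4120 - 11088 - 6780 = -13748

-13748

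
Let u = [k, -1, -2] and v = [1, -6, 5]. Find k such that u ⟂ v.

u · v = k·1 + (-1)·(-6) + (-2)·5 = -4 + 1k
Set equal to 0: 1k = 4, so k = 4.

4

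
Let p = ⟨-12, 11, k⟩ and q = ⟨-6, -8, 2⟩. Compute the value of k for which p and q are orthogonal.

p · q = (-12)·(-6) + 11·(-8) + k·2 = -16 + 2k
Set equal to 0: 2k = 16, so k = 8.

8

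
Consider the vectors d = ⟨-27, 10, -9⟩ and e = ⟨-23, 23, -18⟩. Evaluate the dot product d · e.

d · e = (-27)·(-23) + 10·23 + (-9)·(-18) = 621 + 230 + 162 = 1013

1013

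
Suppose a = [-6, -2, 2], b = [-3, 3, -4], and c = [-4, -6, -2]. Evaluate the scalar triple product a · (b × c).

b × c:
i: 3·(-2) - (-4)·(-6) = -6 - 24 = -30
j: (-4)·(-4) - (-3)·(-2) = 16 - 6 = 10
k: (-3)·(-6) - 3·(-4) = 18 - (-12) = 30
b × c = (-30, 10, 30)
a · (b × c) = (-6)·(-30) + (-2)·10 + 2·30 = 180 - 20 + 60 = 220

220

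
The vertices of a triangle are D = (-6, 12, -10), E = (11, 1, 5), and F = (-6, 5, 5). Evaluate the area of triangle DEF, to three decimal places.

143.863

DE = (17, -11, 15),  DF = (0, -7, 15)
i: (-11)·15 - 15·(-7) = -165 - (-105) = -60
j: 15·0 - 17·15 = 0 - 255 = -255
k: 17·(-7) - (-11)·0 = -119 - 0 = -119
DE × DF = (-60, -255, -119)
|DE × DF| = √82786 ≈ 287.7256
area = ½ · 287.7256 ≈ 143.863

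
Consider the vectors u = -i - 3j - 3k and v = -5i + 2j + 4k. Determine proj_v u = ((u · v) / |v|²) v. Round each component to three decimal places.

(1.444, -0.578, -1.156)

u · v = (-1)·(-5) + (-3)·2 + (-3)·4 = 5 - 6 - 12 = -13
|v|² = 25 + 4 + 16 = 45
proj_v u = (-13/45) · (-5, 2, 4) ≈ (1.444, -0.578, -1.156)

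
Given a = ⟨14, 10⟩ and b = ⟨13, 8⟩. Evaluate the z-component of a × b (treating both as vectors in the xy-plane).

14·8 - 10·13 = 112 - 130 = -18

-18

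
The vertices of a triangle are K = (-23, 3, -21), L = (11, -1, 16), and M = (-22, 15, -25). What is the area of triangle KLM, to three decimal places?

309.377

KL = (34, -4, 37),  KM = (1, 12, -4)
i: (-4)·(-4) - 37·12 = 16 - 444 = -428
j: 37·1 - 34·(-4) = 37 - (-136) = 173
k: 34·12 - (-4)·1 = 408 - (-4) = 412
KL × KM = (-428, 173, 412)
|KL × KM| = √382857 ≈ 618.7544
area = ½ · 618.7544 ≈ 309.377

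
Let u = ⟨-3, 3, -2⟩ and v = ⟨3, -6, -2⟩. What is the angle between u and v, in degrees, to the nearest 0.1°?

u · v = (-3)·3 + 3·(-6) + (-2)·(-2) = -9 - 18 + 4 = -23
|u|² = 9 + 9 + 4 = 22,  |u| = √22 ≈ 4.690416
|v|² = 9 + 36 + 4 = 49,  |v| = √49 ≈ 7.000000
cos θ = -23 / (4.690416 · 7.000000) ≈ -0.70052
θ = arccos(-0.70052) ≈ 134.5°

134.5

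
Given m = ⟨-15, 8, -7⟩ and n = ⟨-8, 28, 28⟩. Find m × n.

(420, 476, -356)

i: 8·28 - (-7)·28 = 224 - (-196) = 420
j: (-7)·(-8) - (-15)·28 = 56 - (-420) = 476
k: (-15)·28 - 8·(-8) = -420 - (-64) = -356
m × n = (420, 476, -356)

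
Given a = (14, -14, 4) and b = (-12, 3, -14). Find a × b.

(184, 148, -126)

i: (-14)·(-14) - 4·3 = 196 - 12 = 184
j: 4·(-12) - 14·(-14) = -48 - (-196) = 148
k: 14·3 - (-14)·(-12) = 42 - 168 = -126
a × b = (184, 148, -126)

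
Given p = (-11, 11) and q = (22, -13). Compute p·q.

p · q = (-11)·22 + 11·(-13) = -242 - 143 = -385

-385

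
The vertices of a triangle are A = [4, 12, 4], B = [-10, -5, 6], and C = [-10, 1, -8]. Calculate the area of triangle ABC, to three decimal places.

155.361

AB = (-14, -17, 2),  AC = (-14, -11, -12)
i: (-17)·(-12) - 2·(-11) = 204 - (-22) = 226
j: 2·(-14) - (-14)·(-12) = -28 - 168 = -196
k: (-14)·(-11) - (-17)·(-14) = 154 - 238 = -84
AB × AC = (226, -196, -84)
|AB × AC| = √96548 ≈ 310.7217
area = ½ · 310.7217 ≈ 155.361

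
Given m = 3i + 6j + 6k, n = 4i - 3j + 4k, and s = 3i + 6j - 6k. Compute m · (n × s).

n × s:
i: (-3)·(-6) - 4·6 = 18 - 24 = -6
j: 4·3 - 4·(-6) = 12 - (-24) = 36
k: 4·6 - (-3)·3 = 24 - (-9) = 33
n × s = (-6, 36, 33)
m · (n × s) = 3·(-6) + 6·36 + 6·33 = -18 + 216 + 198 = 396

396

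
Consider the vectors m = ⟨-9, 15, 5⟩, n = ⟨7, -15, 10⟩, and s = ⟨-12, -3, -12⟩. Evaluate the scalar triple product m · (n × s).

-3435

n × s:
i: (-15)·(-12) - 10·(-3) = 180 - (-30) = 210
j: 10·(-12) - 7·(-12) = -120 - (-84) = -36
k: 7·(-3) - (-15)·(-12) = -21 - 180 = -201
n × s = (210, -36, -201)
m · (n × s) = (-9)·210 + 15·(-36) + 5·(-201) = -1890 - 540 - 1005 = -3435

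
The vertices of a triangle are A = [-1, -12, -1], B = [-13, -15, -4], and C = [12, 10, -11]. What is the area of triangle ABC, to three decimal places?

145.878

AB = (-12, -3, -3),  AC = (13, 22, -10)
i: (-3)·(-10) - (-3)·22 = 30 - (-66) = 96
j: (-3)·13 - (-12)·(-10) = -39 - 120 = -159
k: (-12)·22 - (-3)·13 = -264 - (-39) = -225
AB × AC = (96, -159, -225)
|AB × AC| = √85122 ≈ 291.7567
area = ½ · 291.7567 ≈ 145.878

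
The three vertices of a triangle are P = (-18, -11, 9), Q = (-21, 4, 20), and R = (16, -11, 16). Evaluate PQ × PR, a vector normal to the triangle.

(105, 395, -510)

PQ = (-3, 15, 11)
PR = (34, 0, 7)
i: 15·7 - 11·0 = 105 - 0 = 105
j: 11·34 - (-3)·7 = 374 - (-21) = 395
k: (-3)·0 - 15·34 = 0 - 510 = -510
PQ × PR = (105, 395, -510)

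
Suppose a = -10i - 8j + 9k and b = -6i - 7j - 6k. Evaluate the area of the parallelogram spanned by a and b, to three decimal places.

160.627

i: (-8)·(-6) - 9·(-7) = 48 - (-63) = 111
j: 9·(-6) - (-10)·(-6) = -54 - 60 = -114
k: (-10)·(-7) - (-8)·(-6) = 70 - 48 = 22
a × b = (111, -114, 22)
|a × b| = √(111² + (-114)² + 22²) = √25801 ≈ 160.6269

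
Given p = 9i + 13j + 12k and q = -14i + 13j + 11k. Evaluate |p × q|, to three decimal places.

i: 13·11 - 12·13 = 143 - 156 = -13
j: 12·(-14) - 9·11 = -168 - 99 = -267
k: 9·13 - 13·(-14) = 117 - (-182) = 299
p × q = (-13, -267, 299)
|p × q| = √((-13)² + (-267)² + 299²) = √160859 ≈ 401.0723

401.072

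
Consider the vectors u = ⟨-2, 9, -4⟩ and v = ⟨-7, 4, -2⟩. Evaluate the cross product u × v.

(-2, 24, 55)

i: 9·(-2) - (-4)·4 = -18 - (-16) = -2
j: (-4)·(-7) - (-2)·(-2) = 28 - 4 = 24
k: (-2)·4 - 9·(-7) = -8 - (-63) = 55
u × v = (-2, 24, 55)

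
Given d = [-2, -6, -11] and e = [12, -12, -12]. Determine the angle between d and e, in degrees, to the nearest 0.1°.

d · e = (-2)·12 + (-6)·(-12) + (-11)·(-12) = -24 + 72 + 132 = 180
|d|² = 4 + 36 + 121 = 161,  |d| = √161 ≈ 12.688578
|e|² = 144 + 144 + 144 = 432,  |e| = √432 ≈ 20.784610
cos θ = 180 / (12.688578 · 20.784610) ≈ 0.68252
θ = arccos(0.68252) ≈ 47.0°

47.0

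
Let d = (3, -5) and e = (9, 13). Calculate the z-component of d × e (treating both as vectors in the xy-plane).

84

3·13 - (-5)·9 = 39 - (-45) = 84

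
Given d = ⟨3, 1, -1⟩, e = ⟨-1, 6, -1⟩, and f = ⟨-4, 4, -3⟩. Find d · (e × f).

e × f:
i: 6·(-3) - (-1)·4 = -18 - (-4) = -14
j: (-1)·(-4) - (-1)·(-3) = 4 - 3 = 1
k: (-1)·4 - 6·(-4) = -4 - (-24) = 20
e × f = (-14, 1, 20)
d · (e × f) = 3·(-14) + 1·1 + (-1)·20 = -42 + 1 - 20 = -61

-61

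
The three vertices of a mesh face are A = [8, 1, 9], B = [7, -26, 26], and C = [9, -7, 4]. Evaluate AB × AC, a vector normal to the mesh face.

AB = (-1, -27, 17)
AC = (1, -8, -5)
i: (-27)·(-5) - 17·(-8) = 135 - (-136) = 271
j: 17·1 - (-1)·(-5) = 17 - 5 = 12
k: (-1)·(-8) - (-27)·1 = 8 - (-27) = 35
AB × AC = (271, 12, 35)

(271, 12, 35)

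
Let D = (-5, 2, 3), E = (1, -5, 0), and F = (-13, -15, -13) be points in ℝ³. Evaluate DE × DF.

(61, 120, -158)

DE = (6, -7, -3)
DF = (-8, -17, -16)
i: (-7)·(-16) - (-3)·(-17) = 112 - 51 = 61
j: (-3)·(-8) - 6·(-16) = 24 - (-96) = 120
k: 6·(-17) - (-7)·(-8) = -102 - 56 = -158
DE × DF = (61, 120, -158)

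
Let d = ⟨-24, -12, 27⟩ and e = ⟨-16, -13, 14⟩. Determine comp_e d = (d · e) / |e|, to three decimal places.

36.838

d · e = (-24)·(-16) + (-12)·(-13) + 27·14 = 384 + 156 + 378 = 918
|e| = √(256 + 169 + 196) = √621 ≈ 24.9199
comp_e d = 918 / √621 ≈ 36.838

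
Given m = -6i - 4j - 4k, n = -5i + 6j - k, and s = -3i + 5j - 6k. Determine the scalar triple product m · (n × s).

n × s:
i: 6·(-6) - (-1)·5 = -36 - (-5) = -31
j: (-1)·(-3) - (-5)·(-6) = 3 - 30 = -27
k: (-5)·5 - 6·(-3) = -25 - (-18) = -7
n × s = (-31, -27, -7)
m · (n × s) = (-6)·(-31) + (-4)·(-27) + (-4)·(-7) = 186 + 108 + 28 = 322

322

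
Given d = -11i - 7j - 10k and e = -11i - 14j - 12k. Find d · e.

d · e = (-11)·(-11) + (-7)·(-14) + (-10)·(-12) = 121 + 98 + 120 = 339

339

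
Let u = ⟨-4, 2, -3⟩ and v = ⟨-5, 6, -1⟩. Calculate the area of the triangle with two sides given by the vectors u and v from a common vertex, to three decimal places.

11.969

i: 2·(-1) - (-3)·6 = -2 - (-18) = 16
j: (-3)·(-5) - (-4)·(-1) = 15 - 4 = 11
k: (-4)·6 - 2·(-5) = -24 - (-10) = -14
u × v = (16, 11, -14)
|u × v| = √(16² + 11² + (-14)²) = √573 ≈ 23.9374
area = ½ · 23.9374 ≈ 11.969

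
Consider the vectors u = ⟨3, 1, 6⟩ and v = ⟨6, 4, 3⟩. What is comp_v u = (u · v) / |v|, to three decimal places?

u · v = 3·6 + 1·4 + 6·3 = 18 + 4 + 18 = 40
|v| = √(36 + 16 + 9) = √61 ≈ 7.8102
comp_v u = 40 / √61 ≈ 5.121

5.121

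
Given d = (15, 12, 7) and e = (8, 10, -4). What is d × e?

i: 12·(-4) - 7·10 = -48 - 70 = -118
j: 7·8 - 15·(-4) = 56 - (-60) = 116
k: 15·10 - 12·8 = 150 - 96 = 54
d × e = (-118, 116, 54)

(-118, 116, 54)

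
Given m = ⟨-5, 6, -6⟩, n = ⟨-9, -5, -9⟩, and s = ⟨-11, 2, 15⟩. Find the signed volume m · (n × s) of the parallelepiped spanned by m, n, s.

2127

n × s:
i: (-5)·15 - (-9)·2 = -75 - (-18) = -57
j: (-9)·(-11) - (-9)·15 = 99 - (-135) = 234
k: (-9)·2 - (-5)·(-11) = -18 - 55 = -73
n × s = (-57, 234, -73)
m · (n × s) = (-5)·(-57) + 6·234 + (-6)·(-73) = 285 + 1404 + 438 = 2127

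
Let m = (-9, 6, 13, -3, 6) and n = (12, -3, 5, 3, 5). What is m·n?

m · n = (-9)·12 + 6·(-3) + 13·5 + (-3)·3 + 6·5 = -108 - 18 + 65 - 9 + 30 = -40

-40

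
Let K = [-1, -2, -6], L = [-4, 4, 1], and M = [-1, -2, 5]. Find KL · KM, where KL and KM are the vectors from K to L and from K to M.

KL = L − K = (-3, 6, 7)
KM = M − K = (0, 0, 11)
KL · KM = (-3)·0 + 6·0 + 7·11 = 0 + 0 + 77 = 77

77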